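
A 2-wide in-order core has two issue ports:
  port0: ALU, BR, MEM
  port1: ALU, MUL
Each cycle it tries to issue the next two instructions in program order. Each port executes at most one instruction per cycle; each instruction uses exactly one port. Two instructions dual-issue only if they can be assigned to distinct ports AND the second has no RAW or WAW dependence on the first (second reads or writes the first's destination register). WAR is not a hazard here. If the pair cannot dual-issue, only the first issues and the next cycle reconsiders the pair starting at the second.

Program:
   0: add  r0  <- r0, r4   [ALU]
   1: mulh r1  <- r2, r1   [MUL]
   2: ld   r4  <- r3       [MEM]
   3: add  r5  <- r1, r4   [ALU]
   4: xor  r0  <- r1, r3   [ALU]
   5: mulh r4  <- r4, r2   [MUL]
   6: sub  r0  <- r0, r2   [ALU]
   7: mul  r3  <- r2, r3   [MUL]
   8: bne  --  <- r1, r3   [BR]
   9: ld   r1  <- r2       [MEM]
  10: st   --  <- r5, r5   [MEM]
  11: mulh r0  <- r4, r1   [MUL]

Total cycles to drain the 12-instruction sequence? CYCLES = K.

#0 head=0: add/mulh i0+i1 dual
#1 head=2: ld i2 RAW r4
#2 head=3: add/xor i3+i4 dual
#3 head=5: mulh/sub i5+i6 dual
#4 head=7: mul i7 RAW r3
#5 head=8: bne i8 no-port BR/MEM
#6 head=9: ld i9 no-port MEM/MEM
#7 head=10: st/mulh i10+i11 dual

CYCLES = 8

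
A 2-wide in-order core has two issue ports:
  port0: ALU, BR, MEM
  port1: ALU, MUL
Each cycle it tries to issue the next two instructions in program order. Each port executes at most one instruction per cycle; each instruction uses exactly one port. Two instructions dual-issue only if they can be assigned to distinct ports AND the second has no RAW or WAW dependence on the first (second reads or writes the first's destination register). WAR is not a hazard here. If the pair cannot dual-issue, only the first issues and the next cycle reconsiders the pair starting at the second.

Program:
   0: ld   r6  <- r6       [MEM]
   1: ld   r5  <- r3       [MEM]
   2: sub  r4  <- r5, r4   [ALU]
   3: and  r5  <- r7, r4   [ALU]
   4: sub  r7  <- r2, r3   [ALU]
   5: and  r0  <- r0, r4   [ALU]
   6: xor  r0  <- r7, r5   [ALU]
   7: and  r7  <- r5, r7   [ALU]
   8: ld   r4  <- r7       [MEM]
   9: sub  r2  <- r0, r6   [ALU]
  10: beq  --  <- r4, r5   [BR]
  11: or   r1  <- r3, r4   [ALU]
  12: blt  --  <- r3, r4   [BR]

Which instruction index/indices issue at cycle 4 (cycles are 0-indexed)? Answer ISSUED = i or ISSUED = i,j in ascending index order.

t=0 i0:ld.MEM ; no-port MEM/MEM
t=1 i1:ld.MEM ; RAW r5
t=2 i2:sub.ALU ; RAW r4
t=3 i3&i4:and.ALU+sub.ALU ; 2-wide
t=4 i5:and.ALU ; WAW r0
t=5 i6&i7:xor.ALU+and.ALU ; 2-wide
t=6 i8&i9:ld.MEM+sub.ALU ; 2-wide
t=7 i10&i11:beq.BR+or.ALU ; 2-wide
t=8 i12:blt.BR ; tail

ISSUED = 5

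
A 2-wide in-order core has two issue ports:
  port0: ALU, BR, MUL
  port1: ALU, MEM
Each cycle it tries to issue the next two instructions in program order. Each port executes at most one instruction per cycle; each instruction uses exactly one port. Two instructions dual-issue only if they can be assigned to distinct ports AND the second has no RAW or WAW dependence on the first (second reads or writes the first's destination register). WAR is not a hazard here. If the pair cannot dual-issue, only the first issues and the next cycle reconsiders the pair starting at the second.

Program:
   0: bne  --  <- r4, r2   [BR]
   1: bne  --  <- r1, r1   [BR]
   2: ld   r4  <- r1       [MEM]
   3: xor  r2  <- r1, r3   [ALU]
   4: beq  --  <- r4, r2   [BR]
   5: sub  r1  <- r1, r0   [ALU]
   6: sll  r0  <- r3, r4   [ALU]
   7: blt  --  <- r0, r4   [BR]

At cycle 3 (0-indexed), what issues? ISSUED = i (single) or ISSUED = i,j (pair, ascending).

ISSUED = 4,5

#0 head=0: bne.BR i0 no-port BR/BR
#1 head=1: bne.BR ld.MEM i1/i2 dual
#2 head=3: xor.ALU i3 RAW r2
#3 head=4: beq.BR sub.ALU i4/i5 dual
#4 head=6: sll.ALU i6 RAW r0
#5 head=7: blt.BR i7 tail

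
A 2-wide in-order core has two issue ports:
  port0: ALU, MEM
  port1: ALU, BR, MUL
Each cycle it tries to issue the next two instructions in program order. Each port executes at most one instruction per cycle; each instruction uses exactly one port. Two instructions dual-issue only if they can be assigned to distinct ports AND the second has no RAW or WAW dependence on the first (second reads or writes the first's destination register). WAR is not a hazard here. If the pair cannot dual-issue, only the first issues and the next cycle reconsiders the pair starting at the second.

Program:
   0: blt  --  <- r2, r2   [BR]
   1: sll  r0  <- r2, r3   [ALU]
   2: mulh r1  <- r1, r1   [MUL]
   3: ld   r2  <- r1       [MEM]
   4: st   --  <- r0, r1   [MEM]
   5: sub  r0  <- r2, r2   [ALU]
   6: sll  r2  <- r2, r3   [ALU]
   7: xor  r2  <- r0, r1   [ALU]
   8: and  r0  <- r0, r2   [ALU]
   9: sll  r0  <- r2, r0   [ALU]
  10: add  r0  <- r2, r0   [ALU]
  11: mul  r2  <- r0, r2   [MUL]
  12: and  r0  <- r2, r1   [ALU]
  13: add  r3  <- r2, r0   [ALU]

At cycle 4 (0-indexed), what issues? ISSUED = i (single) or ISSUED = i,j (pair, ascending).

ISSUED = 6

#0 head=0: blt sll i0,i1 pair
#1 head=2: mulh i2 RAW r1
#2 head=3: ld i3 no-port MEM/MEM
#3 head=4: st sub i4,i5 pair
#4 head=6: sll i6 WAW r2
#5 head=7: xor i7 RAW r2
#6 head=8: and i8 RAW+WAW r0
#7 head=9: sll i9 RAW+WAW r0
#8 head=10: add i10 RAW r0
#9 head=11: mul i11 RAW r2
#10 head=12: and i12 RAW r0
#11 head=13: add i13 tail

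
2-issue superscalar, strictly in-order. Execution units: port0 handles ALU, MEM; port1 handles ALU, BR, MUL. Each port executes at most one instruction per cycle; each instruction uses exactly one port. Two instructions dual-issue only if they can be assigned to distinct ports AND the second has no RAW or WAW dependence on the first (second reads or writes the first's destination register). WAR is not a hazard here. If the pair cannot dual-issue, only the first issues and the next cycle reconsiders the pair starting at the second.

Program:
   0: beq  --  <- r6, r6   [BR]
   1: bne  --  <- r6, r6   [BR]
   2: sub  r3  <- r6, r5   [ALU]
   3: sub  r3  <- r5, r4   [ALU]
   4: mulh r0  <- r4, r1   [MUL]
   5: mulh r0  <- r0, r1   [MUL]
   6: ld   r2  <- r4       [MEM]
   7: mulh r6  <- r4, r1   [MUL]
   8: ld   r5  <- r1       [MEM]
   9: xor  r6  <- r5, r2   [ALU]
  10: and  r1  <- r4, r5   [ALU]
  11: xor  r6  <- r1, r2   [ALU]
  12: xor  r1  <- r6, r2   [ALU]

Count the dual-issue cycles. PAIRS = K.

c0: i0 beq  no-port BR/BR
c1: i1,i2 bne sub  pair
c2: i3,i4 sub mulh  pair
c3: i5,i6 mulh ld  pair
c4: i7,i8 mulh ld  pair
c5: i9,i10 xor and  pair
c6: i11 xor  RAW r6
c7: i12 xor  tail

PAIRS = 5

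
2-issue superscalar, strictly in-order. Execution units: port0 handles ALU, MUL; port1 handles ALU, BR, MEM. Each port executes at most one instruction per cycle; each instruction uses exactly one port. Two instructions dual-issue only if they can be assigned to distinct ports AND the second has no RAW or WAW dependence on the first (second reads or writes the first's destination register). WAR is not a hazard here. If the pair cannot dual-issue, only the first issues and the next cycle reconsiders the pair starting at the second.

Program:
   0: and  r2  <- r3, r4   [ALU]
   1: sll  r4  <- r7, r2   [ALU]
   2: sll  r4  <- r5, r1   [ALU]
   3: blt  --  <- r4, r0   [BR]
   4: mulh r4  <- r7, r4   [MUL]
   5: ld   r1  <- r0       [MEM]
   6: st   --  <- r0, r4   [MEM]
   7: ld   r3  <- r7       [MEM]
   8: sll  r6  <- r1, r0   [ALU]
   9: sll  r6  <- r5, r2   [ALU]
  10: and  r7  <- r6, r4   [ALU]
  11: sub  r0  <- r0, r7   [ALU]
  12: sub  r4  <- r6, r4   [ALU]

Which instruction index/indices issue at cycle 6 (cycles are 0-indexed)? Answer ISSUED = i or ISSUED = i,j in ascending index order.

[0] i0  and  -- RAW r2
[1] i1  sll  -- WAW r4
[2] i2  sll  -- RAW r4
[3] i3/i4  blt;mulh  -- dual
[4] i5  ld  -- no-port MEM/MEM
[5] i6  st  -- no-port MEM/MEM
[6] i7/i8  ld;sll  -- dual
[7] i9  sll  -- RAW r6
[8] i10  and  -- RAW r7
[9] i11/i12  sub;sub  -- dual

ISSUED = 7,8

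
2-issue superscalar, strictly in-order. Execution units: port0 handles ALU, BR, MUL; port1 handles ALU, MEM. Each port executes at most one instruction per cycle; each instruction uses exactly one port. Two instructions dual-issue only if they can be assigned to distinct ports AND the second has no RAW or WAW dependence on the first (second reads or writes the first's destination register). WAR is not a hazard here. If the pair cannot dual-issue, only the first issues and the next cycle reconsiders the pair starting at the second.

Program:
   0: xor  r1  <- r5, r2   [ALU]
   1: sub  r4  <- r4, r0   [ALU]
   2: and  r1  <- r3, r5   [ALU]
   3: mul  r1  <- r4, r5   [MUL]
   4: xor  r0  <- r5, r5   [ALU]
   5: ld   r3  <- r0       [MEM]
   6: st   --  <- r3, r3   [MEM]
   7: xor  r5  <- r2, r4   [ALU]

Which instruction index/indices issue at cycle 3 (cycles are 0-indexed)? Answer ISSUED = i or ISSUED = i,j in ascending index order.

ISSUED = 5

0. xor.ALU+sub.ALU @i0/i1  | 2-wide
1. and.ALU @i2  | WAW r1
2. mul.MUL+xor.ALU @i3/i4  | 2-wide
3. ld.MEM @i5  | no-port MEM/MEM
4. st.MEM+xor.ALU @i6/i7  | 2-wide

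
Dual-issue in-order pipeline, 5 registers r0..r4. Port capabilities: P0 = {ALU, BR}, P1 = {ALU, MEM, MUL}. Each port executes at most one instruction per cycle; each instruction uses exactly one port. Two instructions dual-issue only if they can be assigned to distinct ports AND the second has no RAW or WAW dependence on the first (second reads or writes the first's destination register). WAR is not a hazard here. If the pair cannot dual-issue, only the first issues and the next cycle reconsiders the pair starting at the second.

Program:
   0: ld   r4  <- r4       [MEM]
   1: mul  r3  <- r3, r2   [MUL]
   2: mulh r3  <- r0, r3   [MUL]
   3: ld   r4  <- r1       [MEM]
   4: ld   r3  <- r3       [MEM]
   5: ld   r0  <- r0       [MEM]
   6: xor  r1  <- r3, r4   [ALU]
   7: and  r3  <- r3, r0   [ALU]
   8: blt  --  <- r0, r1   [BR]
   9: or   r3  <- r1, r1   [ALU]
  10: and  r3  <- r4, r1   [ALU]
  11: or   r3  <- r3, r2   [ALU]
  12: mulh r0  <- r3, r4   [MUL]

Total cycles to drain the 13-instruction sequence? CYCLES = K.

CYCLES = 11

[0] i0  ld.MEM  -- no-port MEM/MUL
[1] i1  mul.MUL  -- no-port MUL/MUL
[2] i2  mulh.MUL  -- no-port MUL/MEM
[3] i3  ld.MEM  -- no-port MEM/MEM
[4] i4  ld.MEM  -- no-port MEM/MEM
[5] i5/i6  ld.MEM+xor.ALU  -- 2-wide
[6] i7/i8  and.ALU+blt.BR  -- 2-wide
[7] i9  or.ALU  -- WAW r3
[8] i10  and.ALU  -- RAW+WAW r3
[9] i11  or.ALU  -- RAW r3
[10] i12  mulh.MUL  -- tail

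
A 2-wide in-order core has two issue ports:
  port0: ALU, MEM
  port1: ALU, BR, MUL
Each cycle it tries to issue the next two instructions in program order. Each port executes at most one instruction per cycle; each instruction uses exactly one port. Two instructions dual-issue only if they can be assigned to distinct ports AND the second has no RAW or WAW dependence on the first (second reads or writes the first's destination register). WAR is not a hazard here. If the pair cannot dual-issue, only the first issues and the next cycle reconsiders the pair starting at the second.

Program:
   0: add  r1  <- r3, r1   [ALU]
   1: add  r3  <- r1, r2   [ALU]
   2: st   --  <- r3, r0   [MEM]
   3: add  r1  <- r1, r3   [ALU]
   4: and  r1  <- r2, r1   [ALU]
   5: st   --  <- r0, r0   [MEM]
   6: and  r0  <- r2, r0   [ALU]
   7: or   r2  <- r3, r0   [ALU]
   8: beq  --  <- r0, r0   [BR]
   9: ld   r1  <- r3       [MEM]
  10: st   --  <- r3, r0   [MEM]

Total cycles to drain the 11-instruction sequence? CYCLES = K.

CYCLES = 8

[0] i0  add  -- RAW r1
[1] i1  add  -- RAW r3
[2] i2,i3  st+add  -- pair
[3] i4,i5  and+st  -- pair
[4] i6  and  -- RAW r0
[5] i7,i8  or+beq  -- pair
[6] i9  ld  -- no-port MEM/MEM
[7] i10  st  -- tail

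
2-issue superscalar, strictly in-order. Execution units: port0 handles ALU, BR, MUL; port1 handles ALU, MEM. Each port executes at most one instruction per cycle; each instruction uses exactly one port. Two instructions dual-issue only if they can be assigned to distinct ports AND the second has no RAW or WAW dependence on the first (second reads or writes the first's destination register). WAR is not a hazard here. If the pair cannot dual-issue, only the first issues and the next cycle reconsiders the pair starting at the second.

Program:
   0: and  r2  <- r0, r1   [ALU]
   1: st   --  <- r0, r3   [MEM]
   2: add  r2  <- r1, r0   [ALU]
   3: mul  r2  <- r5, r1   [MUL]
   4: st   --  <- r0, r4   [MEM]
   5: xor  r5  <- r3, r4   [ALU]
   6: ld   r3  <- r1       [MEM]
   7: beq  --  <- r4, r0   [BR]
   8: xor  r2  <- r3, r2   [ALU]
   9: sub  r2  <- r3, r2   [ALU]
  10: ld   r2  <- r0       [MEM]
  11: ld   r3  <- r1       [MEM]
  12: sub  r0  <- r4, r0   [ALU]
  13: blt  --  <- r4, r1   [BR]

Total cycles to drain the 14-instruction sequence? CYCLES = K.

#0 head=0: and st i0+i1 2-wide
#1 head=2: add i2 WAW r2
#2 head=3: mul st i3+i4 2-wide
#3 head=5: xor ld i5+i6 2-wide
#4 head=7: beq xor i7+i8 2-wide
#5 head=9: sub i9 WAW r2
#6 head=10: ld i10 no-port MEM/MEM
#7 head=11: ld sub i11+i12 2-wide
#8 head=13: blt i13 tail

CYCLES = 9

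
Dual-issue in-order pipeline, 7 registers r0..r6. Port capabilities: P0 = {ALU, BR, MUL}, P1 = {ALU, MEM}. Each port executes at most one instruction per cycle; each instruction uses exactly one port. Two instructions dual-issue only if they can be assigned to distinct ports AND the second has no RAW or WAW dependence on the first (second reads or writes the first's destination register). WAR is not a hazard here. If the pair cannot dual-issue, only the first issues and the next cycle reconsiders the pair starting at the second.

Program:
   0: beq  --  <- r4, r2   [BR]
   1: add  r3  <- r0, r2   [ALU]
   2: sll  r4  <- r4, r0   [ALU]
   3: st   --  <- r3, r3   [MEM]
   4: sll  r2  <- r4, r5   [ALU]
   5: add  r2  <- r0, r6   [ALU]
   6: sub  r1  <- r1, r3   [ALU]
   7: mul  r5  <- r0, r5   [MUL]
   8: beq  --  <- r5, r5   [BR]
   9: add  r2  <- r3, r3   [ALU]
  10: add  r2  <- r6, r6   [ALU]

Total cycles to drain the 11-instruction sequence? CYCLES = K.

CYCLES = 7

c0: i0,i1 beq.BR add.ALU  pair
c1: i2,i3 sll.ALU st.MEM  pair
c2: i4 sll.ALU  WAW r2
c3: i5,i6 add.ALU sub.ALU  pair
c4: i7 mul.MUL  no-port MUL/BR
c5: i8,i9 beq.BR add.ALU  pair
c6: i10 add.ALU  tail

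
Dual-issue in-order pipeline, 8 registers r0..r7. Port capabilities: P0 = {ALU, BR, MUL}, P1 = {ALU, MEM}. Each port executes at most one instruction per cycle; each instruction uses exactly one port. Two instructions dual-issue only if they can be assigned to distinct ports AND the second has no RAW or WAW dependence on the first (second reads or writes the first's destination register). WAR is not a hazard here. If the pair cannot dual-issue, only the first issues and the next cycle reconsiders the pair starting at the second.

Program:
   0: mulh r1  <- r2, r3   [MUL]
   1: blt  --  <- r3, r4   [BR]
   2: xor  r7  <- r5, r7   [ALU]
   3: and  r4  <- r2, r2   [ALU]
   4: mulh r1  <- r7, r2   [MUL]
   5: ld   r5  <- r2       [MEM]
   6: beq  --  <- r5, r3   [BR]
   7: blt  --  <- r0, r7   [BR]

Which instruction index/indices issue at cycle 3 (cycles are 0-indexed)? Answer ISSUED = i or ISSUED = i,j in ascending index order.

ISSUED = 5

  cy0 -> i0 (mulh.MUL) no-port MUL/BR
  cy1 -> i1/i2 (blt.BR xor.ALU) dual
  cy2 -> i3/i4 (and.ALU mulh.MUL) dual
  cy3 -> i5 (ld.MEM) RAW r5
  cy4 -> i6 (beq.BR) no-port BR/BR
  cy5 -> i7 (blt.BR) tail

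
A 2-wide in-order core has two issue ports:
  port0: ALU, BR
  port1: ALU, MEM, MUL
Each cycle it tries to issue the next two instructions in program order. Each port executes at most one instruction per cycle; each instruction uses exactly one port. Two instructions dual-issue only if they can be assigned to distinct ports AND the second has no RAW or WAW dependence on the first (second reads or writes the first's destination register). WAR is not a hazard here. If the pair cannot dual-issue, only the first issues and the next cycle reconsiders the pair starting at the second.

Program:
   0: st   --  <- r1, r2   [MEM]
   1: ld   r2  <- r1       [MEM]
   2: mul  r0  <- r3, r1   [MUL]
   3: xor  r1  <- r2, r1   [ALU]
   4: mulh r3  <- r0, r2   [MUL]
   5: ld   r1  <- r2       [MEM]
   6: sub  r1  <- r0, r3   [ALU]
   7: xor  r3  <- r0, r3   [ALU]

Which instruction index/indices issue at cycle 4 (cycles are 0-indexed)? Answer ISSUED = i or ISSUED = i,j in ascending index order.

ISSUED = 5

t=0 i0:st ; no-port MEM/MEM
t=1 i1:ld ; no-port MEM/MUL
t=2 i2,i3:mul;xor ; 2-wide
t=3 i4:mulh ; no-port MUL/MEM
t=4 i5:ld ; WAW r1
t=5 i6,i7:sub;xor ; 2-wide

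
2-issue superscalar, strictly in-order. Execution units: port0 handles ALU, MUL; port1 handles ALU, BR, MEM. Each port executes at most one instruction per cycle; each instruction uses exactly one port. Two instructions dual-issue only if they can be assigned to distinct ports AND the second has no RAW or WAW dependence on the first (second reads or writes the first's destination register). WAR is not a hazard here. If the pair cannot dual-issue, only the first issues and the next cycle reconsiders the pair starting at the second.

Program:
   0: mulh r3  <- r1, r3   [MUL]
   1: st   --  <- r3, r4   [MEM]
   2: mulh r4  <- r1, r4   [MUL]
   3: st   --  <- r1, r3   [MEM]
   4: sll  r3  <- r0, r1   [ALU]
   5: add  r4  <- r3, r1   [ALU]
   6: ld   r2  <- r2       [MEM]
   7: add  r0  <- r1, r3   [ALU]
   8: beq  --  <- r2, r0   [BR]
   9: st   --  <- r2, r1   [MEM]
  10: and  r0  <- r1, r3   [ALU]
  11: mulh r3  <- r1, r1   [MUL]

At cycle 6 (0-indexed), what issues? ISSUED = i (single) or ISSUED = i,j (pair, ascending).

ISSUED = 9,10

t=0 i0:mulh.MUL ; RAW r3
t=1 i1+i2:st.MEM+mulh.MUL ; dual
t=2 i3+i4:st.MEM+sll.ALU ; dual
t=3 i5+i6:add.ALU+ld.MEM ; dual
t=4 i7:add.ALU ; RAW r0
t=5 i8:beq.BR ; no-port BR/MEM
t=6 i9+i10:st.MEM+and.ALU ; dual
t=7 i11:mulh.MUL ; tail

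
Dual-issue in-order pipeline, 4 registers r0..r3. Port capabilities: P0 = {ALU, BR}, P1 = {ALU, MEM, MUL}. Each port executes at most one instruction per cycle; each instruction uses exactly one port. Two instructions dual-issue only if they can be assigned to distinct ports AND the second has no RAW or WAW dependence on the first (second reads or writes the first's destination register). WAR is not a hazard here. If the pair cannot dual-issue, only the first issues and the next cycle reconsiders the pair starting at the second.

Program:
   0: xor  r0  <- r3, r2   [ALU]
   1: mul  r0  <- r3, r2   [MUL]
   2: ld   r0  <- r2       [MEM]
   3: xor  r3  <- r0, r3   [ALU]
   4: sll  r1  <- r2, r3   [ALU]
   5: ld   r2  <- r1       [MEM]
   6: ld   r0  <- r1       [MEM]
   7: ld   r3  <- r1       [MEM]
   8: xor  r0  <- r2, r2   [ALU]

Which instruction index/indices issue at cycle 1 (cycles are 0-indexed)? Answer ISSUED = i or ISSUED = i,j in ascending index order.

ISSUED = 1

[0] i0  xor.ALU  -- WAW r0
[1] i1  mul.MUL  -- no-port MUL/MEM
[2] i2  ld.MEM  -- RAW r0
[3] i3  xor.ALU  -- RAW r3
[4] i4  sll.ALU  -- RAW r1
[5] i5  ld.MEM  -- no-port MEM/MEM
[6] i6  ld.MEM  -- no-port MEM/MEM
[7] i7+i8  ld.MEM/xor.ALU  -- 2-wide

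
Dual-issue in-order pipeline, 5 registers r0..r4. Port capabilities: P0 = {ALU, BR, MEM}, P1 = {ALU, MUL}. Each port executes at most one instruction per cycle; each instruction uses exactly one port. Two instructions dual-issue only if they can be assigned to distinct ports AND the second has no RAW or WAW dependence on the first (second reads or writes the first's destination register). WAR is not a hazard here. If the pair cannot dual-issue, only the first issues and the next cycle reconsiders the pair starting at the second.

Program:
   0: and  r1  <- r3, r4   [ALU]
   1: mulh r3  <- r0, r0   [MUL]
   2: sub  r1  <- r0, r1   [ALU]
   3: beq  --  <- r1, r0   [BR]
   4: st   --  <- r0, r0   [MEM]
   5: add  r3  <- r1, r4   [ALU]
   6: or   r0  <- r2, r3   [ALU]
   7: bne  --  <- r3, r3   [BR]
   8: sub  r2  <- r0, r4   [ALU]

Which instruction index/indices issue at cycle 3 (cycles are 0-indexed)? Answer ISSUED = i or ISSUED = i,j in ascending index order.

[0] i0,i1  and.ALU mulh.MUL  -- 2-wide
[1] i2  sub.ALU  -- RAW r1
[2] i3  beq.BR  -- no-port BR/MEM
[3] i4,i5  st.MEM add.ALU  -- 2-wide
[4] i6,i7  or.ALU bne.BR  -- 2-wide
[5] i8  sub.ALU  -- tail

ISSUED = 4,5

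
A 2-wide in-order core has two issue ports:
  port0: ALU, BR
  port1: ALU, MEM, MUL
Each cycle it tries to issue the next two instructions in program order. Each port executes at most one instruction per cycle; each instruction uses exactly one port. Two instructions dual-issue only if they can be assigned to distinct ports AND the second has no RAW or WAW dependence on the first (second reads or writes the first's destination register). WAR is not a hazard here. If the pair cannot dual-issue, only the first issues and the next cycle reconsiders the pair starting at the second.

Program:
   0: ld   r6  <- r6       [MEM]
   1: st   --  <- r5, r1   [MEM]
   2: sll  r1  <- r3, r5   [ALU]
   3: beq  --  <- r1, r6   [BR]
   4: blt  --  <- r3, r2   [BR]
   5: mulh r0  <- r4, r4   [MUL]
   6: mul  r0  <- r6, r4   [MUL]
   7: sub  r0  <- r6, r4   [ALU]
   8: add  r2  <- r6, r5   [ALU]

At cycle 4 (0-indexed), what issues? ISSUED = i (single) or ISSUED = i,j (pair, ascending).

c0: i0 ld.MEM  no-port MEM/MEM
c1: i1&i2 st.MEM sll.ALU  2-wide
c2: i3 beq.BR  no-port BR/BR
c3: i4&i5 blt.BR mulh.MUL  2-wide
c4: i6 mul.MUL  WAW r0
c5: i7&i8 sub.ALU add.ALU  2-wide

ISSUED = 6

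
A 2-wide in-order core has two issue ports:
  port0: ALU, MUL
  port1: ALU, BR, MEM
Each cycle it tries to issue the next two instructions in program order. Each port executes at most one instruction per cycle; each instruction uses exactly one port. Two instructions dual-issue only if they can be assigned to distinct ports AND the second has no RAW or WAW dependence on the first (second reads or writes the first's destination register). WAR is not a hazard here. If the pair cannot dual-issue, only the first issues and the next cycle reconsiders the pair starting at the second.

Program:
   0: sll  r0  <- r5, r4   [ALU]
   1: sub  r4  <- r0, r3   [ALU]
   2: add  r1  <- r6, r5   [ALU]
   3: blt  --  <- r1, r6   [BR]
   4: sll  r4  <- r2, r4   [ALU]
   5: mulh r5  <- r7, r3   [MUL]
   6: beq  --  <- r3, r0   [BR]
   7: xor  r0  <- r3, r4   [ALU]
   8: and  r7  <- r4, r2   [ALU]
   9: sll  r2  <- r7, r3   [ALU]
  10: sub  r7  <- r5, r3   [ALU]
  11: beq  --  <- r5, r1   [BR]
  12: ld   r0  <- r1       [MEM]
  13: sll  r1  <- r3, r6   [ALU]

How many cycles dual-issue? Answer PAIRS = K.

c0: i0 sll.ALU  RAW r0
c1: i1/i2 sub.ALU/add.ALU  pair
c2: i3/i4 blt.BR/sll.ALU  pair
c3: i5/i6 mulh.MUL/beq.BR  pair
c4: i7/i8 xor.ALU/and.ALU  pair
c5: i9/i10 sll.ALU/sub.ALU  pair
c6: i11 beq.BR  no-port BR/MEM
c7: i12/i13 ld.MEM/sll.ALU  pair

PAIRS = 6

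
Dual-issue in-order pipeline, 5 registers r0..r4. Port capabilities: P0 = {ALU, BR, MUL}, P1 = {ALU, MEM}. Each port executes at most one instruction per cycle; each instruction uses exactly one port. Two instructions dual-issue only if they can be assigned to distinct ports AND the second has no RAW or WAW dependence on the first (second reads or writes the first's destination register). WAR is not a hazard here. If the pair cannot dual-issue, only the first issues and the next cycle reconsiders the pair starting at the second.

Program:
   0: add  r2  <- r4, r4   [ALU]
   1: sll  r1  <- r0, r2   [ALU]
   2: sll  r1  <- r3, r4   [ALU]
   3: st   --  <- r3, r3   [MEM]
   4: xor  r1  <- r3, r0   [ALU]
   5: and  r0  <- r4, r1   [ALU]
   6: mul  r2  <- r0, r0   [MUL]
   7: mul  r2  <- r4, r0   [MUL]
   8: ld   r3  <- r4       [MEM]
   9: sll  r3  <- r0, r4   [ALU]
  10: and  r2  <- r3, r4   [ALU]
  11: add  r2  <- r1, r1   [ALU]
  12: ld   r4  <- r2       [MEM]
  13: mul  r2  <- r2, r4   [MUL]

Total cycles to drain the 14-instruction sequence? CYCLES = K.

[0] i0  add.ALU  -- RAW r2
[1] i1  sll.ALU  -- WAW r1
[2] i2/i3  sll.ALU;st.MEM  -- dual
[3] i4  xor.ALU  -- RAW r1
[4] i5  and.ALU  -- RAW r0
[5] i6  mul.MUL  -- no-port MUL/MUL
[6] i7/i8  mul.MUL;ld.MEM  -- dual
[7] i9  sll.ALU  -- RAW r3
[8] i10  and.ALU  -- WAW r2
[9] i11  add.ALU  -- RAW r2
[10] i12  ld.MEM  -- RAW r4
[11] i13  mul.MUL  -- tail

CYCLES = 12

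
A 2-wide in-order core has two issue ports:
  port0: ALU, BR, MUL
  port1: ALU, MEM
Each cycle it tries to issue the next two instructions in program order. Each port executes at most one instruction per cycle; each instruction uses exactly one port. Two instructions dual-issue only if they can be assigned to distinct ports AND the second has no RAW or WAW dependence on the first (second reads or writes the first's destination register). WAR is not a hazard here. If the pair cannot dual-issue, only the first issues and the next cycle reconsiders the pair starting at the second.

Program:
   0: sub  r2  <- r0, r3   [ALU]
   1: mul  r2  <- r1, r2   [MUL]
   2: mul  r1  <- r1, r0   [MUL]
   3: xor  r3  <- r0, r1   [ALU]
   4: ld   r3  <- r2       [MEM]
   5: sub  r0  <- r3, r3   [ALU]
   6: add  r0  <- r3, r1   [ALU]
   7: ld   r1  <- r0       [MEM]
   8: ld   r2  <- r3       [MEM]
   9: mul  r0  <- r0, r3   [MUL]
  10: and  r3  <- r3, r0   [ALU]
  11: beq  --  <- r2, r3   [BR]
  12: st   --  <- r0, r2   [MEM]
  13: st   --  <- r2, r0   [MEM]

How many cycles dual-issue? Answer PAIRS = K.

PAIRS = 2

c0: i0 sub.ALU  RAW+WAW r2
c1: i1 mul.MUL  no-port MUL/MUL
c2: i2 mul.MUL  RAW r1
c3: i3 xor.ALU  WAW r3
c4: i4 ld.MEM  RAW r3
c5: i5 sub.ALU  WAW r0
c6: i6 add.ALU  RAW r0
c7: i7 ld.MEM  no-port MEM/MEM
c8: i8&i9 ld.MEM/mul.MUL  2-wide
c9: i10 and.ALU  RAW r3
c10: i11&i12 beq.BR/st.MEM  2-wide
c11: i13 st.MEM  tail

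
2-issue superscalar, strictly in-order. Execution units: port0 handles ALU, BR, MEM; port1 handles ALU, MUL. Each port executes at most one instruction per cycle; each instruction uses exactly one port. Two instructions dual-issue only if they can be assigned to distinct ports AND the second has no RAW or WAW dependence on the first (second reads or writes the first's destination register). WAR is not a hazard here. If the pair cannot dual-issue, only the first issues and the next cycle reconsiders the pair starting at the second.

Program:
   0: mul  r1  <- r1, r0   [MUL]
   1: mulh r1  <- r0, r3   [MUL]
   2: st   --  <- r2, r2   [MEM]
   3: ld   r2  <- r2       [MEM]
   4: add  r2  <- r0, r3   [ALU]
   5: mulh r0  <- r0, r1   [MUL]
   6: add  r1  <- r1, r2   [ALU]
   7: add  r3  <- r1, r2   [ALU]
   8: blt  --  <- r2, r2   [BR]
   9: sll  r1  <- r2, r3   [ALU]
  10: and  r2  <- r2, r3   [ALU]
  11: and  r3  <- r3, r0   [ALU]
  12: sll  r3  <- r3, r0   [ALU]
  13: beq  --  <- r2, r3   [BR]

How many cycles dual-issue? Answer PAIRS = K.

[0] i0  mul.MUL  -- no-port MUL/MUL
[1] i1+i2  mulh.MUL st.MEM  -- 2-wide
[2] i3  ld.MEM  -- WAW r2
[3] i4+i5  add.ALU mulh.MUL  -- 2-wide
[4] i6  add.ALU  -- RAW r1
[5] i7+i8  add.ALU blt.BR  -- 2-wide
[6] i9+i10  sll.ALU and.ALU  -- 2-wide
[7] i11  and.ALU  -- RAW+WAW r3
[8] i12  sll.ALU  -- RAW r3
[9] i13  beq.BR  -- tail

PAIRS = 4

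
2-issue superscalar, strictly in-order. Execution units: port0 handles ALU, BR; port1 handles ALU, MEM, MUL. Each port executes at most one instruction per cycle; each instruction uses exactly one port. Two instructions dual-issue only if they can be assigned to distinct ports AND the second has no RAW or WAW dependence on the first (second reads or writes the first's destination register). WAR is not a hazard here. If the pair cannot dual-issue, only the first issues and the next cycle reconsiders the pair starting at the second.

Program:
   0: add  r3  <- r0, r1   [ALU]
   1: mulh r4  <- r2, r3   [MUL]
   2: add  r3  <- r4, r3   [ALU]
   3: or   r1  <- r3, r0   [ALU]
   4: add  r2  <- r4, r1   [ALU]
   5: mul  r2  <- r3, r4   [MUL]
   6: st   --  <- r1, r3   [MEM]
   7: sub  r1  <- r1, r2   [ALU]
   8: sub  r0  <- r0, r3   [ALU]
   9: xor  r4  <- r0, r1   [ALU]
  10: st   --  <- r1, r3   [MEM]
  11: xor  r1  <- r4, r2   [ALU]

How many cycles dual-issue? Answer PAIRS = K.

PAIRS = 2

[0] i0  add.ALU  -- RAW r3
[1] i1  mulh.MUL  -- RAW r4
[2] i2  add.ALU  -- RAW r3
[3] i3  or.ALU  -- RAW r1
[4] i4  add.ALU  -- WAW r2
[5] i5  mul.MUL  -- no-port MUL/MEM
[6] i6&i7  st.MEM sub.ALU  -- 2-wide
[7] i8  sub.ALU  -- RAW r0
[8] i9&i10  xor.ALU st.MEM  -- 2-wide
[9] i11  xor.ALU  -- tail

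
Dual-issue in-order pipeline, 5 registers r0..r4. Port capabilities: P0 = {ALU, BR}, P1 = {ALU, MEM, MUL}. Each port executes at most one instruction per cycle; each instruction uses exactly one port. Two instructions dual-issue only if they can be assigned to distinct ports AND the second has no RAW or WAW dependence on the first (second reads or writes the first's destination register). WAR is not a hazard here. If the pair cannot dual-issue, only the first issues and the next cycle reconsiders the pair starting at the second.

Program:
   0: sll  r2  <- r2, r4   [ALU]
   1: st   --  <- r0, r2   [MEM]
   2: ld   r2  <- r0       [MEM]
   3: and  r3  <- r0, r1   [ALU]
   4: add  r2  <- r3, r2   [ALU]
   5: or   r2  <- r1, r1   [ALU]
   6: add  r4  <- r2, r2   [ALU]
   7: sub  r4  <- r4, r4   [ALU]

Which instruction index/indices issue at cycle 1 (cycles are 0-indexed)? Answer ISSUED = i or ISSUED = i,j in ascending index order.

ISSUED = 1

c0: i0 sll.ALU  RAW r2
c1: i1 st.MEM  no-port MEM/MEM
c2: i2/i3 ld.MEM and.ALU  dual
c3: i4 add.ALU  WAW r2
c4: i5 or.ALU  RAW r2
c5: i6 add.ALU  RAW+WAW r4
c6: i7 sub.ALU  tail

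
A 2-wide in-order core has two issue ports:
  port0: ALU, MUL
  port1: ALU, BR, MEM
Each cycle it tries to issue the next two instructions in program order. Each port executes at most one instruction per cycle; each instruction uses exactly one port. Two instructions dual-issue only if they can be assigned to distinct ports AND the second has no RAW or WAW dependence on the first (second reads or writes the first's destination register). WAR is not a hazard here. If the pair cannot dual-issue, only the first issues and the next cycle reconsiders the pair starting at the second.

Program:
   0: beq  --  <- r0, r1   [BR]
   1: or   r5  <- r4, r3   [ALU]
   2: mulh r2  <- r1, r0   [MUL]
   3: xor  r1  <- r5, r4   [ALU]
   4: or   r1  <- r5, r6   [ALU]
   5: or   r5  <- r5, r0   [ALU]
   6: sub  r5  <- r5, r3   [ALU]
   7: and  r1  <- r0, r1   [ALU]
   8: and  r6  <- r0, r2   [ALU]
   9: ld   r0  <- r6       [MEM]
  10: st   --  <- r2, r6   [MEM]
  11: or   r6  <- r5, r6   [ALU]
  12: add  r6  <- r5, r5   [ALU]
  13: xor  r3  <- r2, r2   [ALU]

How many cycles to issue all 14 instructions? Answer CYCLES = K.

#0 head=0: beq+or i0/i1 2-wide
#1 head=2: mulh+xor i2/i3 2-wide
#2 head=4: or+or i4/i5 2-wide
#3 head=6: sub+and i6/i7 2-wide
#4 head=8: and i8 RAW r6
#5 head=9: ld i9 no-port MEM/MEM
#6 head=10: st+or i10/i11 2-wide
#7 head=12: add+xor i12/i13 2-wide

CYCLES = 8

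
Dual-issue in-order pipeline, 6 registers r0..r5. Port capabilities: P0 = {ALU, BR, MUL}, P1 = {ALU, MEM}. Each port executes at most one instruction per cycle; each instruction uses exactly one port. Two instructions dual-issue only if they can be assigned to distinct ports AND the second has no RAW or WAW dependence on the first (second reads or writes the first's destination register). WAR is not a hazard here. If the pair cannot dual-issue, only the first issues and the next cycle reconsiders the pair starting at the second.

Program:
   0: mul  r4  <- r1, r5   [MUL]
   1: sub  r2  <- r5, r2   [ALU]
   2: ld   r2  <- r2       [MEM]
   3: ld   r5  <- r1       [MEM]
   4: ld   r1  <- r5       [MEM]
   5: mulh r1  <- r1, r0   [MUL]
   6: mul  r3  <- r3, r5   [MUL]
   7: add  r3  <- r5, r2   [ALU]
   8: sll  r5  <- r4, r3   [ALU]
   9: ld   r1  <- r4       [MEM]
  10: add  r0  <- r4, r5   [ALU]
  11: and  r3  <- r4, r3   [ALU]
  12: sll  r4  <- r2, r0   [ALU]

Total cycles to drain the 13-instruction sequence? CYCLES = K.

[0] i0&i1  mul.MUL/sub.ALU  -- 2-wide
[1] i2  ld.MEM  -- no-port MEM/MEM
[2] i3  ld.MEM  -- no-port MEM/MEM
[3] i4  ld.MEM  -- RAW+WAW r1
[4] i5  mulh.MUL  -- no-port MUL/MUL
[5] i6  mul.MUL  -- WAW r3
[6] i7  add.ALU  -- RAW r3
[7] i8&i9  sll.ALU/ld.MEM  -- 2-wide
[8] i10&i11  add.ALU/and.ALU  -- 2-wide
[9] i12  sll.ALU  -- tail

CYCLES = 10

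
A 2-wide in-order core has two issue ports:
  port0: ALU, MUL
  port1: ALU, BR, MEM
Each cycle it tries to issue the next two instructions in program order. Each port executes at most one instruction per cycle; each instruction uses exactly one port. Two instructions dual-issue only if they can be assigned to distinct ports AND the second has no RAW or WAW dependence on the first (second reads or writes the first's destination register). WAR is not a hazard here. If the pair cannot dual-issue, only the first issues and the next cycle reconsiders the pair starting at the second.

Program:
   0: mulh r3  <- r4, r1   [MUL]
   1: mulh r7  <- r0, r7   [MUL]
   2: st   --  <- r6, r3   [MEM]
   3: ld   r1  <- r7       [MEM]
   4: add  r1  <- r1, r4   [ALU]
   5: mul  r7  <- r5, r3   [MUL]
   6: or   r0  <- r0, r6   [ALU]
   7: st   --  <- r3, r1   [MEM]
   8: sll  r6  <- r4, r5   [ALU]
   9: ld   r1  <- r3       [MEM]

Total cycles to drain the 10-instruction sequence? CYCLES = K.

c0: i0 mulh  no-port MUL/MUL
c1: i1&i2 mulh/st  dual
c2: i3 ld  RAW+WAW r1
c3: i4&i5 add/mul  dual
c4: i6&i7 or/st  dual
c5: i8&i9 sll/ld  dual

CYCLES = 6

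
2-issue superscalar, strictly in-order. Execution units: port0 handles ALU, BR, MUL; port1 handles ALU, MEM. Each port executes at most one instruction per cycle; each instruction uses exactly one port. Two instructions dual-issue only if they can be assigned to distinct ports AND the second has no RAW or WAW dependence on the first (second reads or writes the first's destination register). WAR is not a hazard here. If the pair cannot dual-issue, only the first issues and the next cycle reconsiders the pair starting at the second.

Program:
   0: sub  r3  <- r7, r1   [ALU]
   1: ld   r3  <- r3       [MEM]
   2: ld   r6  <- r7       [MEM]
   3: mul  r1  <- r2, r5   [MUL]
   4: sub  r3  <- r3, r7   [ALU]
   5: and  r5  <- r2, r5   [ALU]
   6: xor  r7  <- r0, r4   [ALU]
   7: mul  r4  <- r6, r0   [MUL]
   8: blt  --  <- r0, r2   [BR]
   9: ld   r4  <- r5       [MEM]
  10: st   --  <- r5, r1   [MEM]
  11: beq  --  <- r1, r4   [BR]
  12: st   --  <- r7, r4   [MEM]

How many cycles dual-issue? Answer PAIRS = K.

t=0 i0:sub ; RAW+WAW r3
t=1 i1:ld ; no-port MEM/MEM
t=2 i2&i3:ld;mul ; pair
t=3 i4&i5:sub;and ; pair
t=4 i6&i7:xor;mul ; pair
t=5 i8&i9:blt;ld ; pair
t=6 i10&i11:st;beq ; pair
t=7 i12:st ; tail

PAIRS = 5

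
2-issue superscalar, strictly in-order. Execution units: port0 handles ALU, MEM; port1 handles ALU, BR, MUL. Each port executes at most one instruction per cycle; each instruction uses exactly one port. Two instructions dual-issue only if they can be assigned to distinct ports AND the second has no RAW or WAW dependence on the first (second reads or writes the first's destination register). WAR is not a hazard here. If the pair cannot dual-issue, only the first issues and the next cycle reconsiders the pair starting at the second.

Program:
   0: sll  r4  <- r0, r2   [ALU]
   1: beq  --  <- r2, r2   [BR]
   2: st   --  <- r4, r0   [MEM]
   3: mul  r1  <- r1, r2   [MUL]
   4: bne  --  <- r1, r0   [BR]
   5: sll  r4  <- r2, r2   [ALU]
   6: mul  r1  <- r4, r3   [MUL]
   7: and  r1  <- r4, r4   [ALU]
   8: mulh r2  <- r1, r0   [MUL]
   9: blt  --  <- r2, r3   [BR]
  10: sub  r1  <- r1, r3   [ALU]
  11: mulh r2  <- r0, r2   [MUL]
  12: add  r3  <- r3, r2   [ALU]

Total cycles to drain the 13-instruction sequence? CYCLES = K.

t=0 i0/i1:sll.ALU beq.BR ; pair
t=1 i2/i3:st.MEM mul.MUL ; pair
t=2 i4/i5:bne.BR sll.ALU ; pair
t=3 i6:mul.MUL ; WAW r1
t=4 i7:and.ALU ; RAW r1
t=5 i8:mulh.MUL ; no-port MUL/BR
t=6 i9/i10:blt.BR sub.ALU ; pair
t=7 i11:mulh.MUL ; RAW r2
t=8 i12:add.ALU ; tail

CYCLES = 9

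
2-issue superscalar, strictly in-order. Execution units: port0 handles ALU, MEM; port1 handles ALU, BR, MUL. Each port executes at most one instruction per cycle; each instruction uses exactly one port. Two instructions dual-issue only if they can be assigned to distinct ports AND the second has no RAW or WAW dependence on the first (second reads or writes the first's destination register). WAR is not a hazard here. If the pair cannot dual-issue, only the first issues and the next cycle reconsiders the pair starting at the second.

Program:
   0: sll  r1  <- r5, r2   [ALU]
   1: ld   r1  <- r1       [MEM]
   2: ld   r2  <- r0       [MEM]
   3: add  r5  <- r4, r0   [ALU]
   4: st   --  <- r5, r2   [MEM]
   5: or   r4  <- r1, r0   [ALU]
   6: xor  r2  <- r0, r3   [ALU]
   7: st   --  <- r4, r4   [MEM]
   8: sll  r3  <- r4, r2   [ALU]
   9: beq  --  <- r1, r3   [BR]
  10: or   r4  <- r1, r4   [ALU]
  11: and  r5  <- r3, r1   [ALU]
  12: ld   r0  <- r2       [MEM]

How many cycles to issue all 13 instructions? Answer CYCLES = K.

CYCLES = 8

c0: i0 sll  RAW+WAW r1
c1: i1 ld  no-port MEM/MEM
c2: i2&i3 ld;add  2-wide
c3: i4&i5 st;or  2-wide
c4: i6&i7 xor;st  2-wide
c5: i8 sll  RAW r3
c6: i9&i10 beq;or  2-wide
c7: i11&i12 and;ld  2-wide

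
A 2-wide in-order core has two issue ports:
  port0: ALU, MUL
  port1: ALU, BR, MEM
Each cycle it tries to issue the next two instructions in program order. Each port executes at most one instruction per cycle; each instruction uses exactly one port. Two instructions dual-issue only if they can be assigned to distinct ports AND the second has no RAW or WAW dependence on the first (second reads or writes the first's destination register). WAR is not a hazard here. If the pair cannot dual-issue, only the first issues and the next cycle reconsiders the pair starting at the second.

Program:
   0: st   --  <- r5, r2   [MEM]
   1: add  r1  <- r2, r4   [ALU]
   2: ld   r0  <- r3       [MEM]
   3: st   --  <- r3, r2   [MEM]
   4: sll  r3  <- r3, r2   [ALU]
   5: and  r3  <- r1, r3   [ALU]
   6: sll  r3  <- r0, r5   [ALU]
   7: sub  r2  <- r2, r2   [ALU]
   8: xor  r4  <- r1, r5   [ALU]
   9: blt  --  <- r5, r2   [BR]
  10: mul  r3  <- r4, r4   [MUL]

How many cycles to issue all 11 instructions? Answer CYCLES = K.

CYCLES = 7

#0 head=0: st.MEM;add.ALU i0/i1 2-wide
#1 head=2: ld.MEM i2 no-port MEM/MEM
#2 head=3: st.MEM;sll.ALU i3/i4 2-wide
#3 head=5: and.ALU i5 WAW r3
#4 head=6: sll.ALU;sub.ALU i6/i7 2-wide
#5 head=8: xor.ALU;blt.BR i8/i9 2-wide
#6 head=10: mul.MUL i10 tail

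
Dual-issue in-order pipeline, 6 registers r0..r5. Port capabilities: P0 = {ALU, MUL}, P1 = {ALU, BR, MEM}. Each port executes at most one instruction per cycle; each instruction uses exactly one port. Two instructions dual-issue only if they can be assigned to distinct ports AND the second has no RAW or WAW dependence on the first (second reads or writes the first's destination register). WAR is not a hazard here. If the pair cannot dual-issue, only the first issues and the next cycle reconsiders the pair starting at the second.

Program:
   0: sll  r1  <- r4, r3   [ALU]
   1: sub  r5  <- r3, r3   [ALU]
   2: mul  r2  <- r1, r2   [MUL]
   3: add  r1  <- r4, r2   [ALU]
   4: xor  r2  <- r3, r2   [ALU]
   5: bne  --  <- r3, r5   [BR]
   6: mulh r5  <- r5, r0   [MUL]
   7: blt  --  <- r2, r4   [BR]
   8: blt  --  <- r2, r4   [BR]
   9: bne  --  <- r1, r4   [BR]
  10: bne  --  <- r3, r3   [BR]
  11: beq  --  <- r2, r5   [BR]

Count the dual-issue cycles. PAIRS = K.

PAIRS = 3

t=0 i0&i1:sll;sub ; pair
t=1 i2:mul ; RAW r2
t=2 i3&i4:add;xor ; pair
t=3 i5&i6:bne;mulh ; pair
t=4 i7:blt ; no-port BR/BR
t=5 i8:blt ; no-port BR/BR
t=6 i9:bne ; no-port BR/BR
t=7 i10:bne ; no-port BR/BR
t=8 i11:beq ; tail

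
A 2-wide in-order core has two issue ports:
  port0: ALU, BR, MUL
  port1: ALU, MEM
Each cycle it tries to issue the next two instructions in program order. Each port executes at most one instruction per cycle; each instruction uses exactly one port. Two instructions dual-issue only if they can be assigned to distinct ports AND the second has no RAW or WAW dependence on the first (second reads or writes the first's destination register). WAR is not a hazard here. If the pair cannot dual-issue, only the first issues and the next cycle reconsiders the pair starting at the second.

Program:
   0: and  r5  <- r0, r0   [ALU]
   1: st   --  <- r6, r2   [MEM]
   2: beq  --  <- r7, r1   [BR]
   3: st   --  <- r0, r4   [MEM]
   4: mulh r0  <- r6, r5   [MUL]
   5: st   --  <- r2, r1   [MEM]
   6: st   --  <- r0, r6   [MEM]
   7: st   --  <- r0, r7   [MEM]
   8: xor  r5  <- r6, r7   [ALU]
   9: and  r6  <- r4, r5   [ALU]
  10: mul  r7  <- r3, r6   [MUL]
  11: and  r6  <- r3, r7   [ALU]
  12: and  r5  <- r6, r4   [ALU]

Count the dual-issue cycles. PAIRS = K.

  cy0 -> i0+i1 (and st) 2-wide
  cy1 -> i2+i3 (beq st) 2-wide
  cy2 -> i4+i5 (mulh st) 2-wide
  cy3 -> i6 (st) no-port MEM/MEM
  cy4 -> i7+i8 (st xor) 2-wide
  cy5 -> i9 (and) RAW r6
  cy6 -> i10 (mul) RAW r7
  cy7 -> i11 (and) RAW r6
  cy8 -> i12 (and) tail

PAIRS = 4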